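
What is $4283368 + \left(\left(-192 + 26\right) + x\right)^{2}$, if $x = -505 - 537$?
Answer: $5742632$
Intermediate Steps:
$x = -1042$ ($x = -505 - 537 = -1042$)
$4283368 + \left(\left(-192 + 26\right) + x\right)^{2} = 4283368 + \left(\left(-192 + 26\right) - 1042\right)^{2} = 4283368 + \left(-166 - 1042\right)^{2} = 4283368 + \left(-1208\right)^{2} = 4283368 + 1459264 = 5742632$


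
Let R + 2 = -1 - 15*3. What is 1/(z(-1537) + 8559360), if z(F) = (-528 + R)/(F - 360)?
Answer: 1897/16237106496 ≈ 1.1683e-7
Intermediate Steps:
R = -48 (R = -2 + (-1 - 15*3) = -2 + (-1 - 45) = -2 - 46 = -48)
z(F) = -576/(-360 + F) (z(F) = (-528 - 48)/(F - 360) = -576/(-360 + F))
1/(z(-1537) + 8559360) = 1/(-576/(-360 - 1537) + 8559360) = 1/(-576/(-1897) + 8559360) = 1/(-576*(-1/1897) + 8559360) = 1/(576/1897 + 8559360) = 1/(16237106496/1897) = 1897/16237106496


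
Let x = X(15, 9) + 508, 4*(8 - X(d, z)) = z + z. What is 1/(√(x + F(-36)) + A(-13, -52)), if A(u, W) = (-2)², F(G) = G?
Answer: -8/919 + √1902/919 ≈ 0.038751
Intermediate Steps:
X(d, z) = 8 - z/2 (X(d, z) = 8 - (z + z)/4 = 8 - z/2)
A(u, W) = 4
x = 1023/2 (x = (8 - ½*9) + 508 = (8 - 9/2) + 508 = 7/2 + 508 = 1023/2 ≈ 511.50)
1/(√(x + F(-36)) + A(-13, -52)) = 1/(√(1023/2 - 36) + 4) = 1/(√(951/2) + 4) = 1/(√1902/2 + 4) = 1/(4 + √1902/2)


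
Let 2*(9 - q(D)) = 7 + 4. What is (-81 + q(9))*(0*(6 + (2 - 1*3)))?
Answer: 0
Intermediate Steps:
q(D) = 7/2 (q(D) = 9 - (7 + 4)/2 = 9 - 1/2*11 = 9 - 11/2 = 7/2)
(-81 + q(9))*(0*(6 + (2 - 1*3))) = (-81 + 7/2)*(0*(6 + (2 - 1*3))) = -0*(6 + (2 - 3)) = -0*(6 - 1) = -0*5 = -155/2*0 = 0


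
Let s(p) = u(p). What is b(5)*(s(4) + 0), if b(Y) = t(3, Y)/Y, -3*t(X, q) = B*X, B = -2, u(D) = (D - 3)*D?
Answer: 8/5 ≈ 1.6000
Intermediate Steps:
u(D) = D*(-3 + D) (u(D) = (-3 + D)*D = D*(-3 + D))
t(X, q) = 2*X/3 (t(X, q) = -(-2)*X/3 = 2*X/3)
s(p) = p*(-3 + p)
b(Y) = 2/Y (b(Y) = ((⅔)*3)/Y = 2/Y)
b(5)*(s(4) + 0) = (2/5)*(4*(-3 + 4) + 0) = (2*(⅕))*(4*1 + 0) = 2*(4 + 0)/5 = (⅖)*4 = 8/5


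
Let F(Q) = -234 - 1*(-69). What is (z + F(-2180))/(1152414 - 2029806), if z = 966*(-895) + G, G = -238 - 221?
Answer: 144199/146232 ≈ 0.98610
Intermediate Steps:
F(Q) = -165 (F(Q) = -234 + 69 = -165)
G = -459
z = -865029 (z = 966*(-895) - 459 = -864570 - 459 = -865029)
(z + F(-2180))/(1152414 - 2029806) = (-865029 - 165)/(1152414 - 2029806) = -865194/(-877392) = -865194*(-1/877392) = 144199/146232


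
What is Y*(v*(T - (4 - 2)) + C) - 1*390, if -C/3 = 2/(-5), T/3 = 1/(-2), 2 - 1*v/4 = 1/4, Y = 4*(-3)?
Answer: -552/5 ≈ -110.40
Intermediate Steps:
Y = -12
v = 7 (v = 8 - 4/4 = 8 - 4*¼ = 8 - 1 = 7)
T = -3/2 (T = 3/(-2) = 3*(-½) = -3/2 ≈ -1.5000)
C = 6/5 (C = -6/(-5) = -6*(-1)/5 = -3*(-⅖) = 6/5 ≈ 1.2000)
Y*(v*(T - (4 - 2)) + C) - 1*390 = -12*(7*(-3/2 - (4 - 2)) + 6/5) - 1*390 = -12*(7*(-3/2 - 1*2) + 6/5) - 390 = -12*(7*(-3/2 - 2) + 6/5) - 390 = -12*(7*(-7/2) + 6/5) - 390 = -12*(-49/2 + 6/5) - 390 = -12*(-233/10) - 390 = 1398/5 - 390 = -552/5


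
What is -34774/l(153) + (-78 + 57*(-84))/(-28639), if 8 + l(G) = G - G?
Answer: 497965757/114556 ≈ 4346.9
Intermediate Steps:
l(G) = -8 (l(G) = -8 + (G - G) = -8 + 0 = -8)
-34774/l(153) + (-78 + 57*(-84))/(-28639) = -34774/(-8) + (-78 + 57*(-84))/(-28639) = -34774*(-⅛) + (-78 - 4788)*(-1/28639) = 17387/4 - 4866*(-1/28639) = 17387/4 + 4866/28639 = 497965757/114556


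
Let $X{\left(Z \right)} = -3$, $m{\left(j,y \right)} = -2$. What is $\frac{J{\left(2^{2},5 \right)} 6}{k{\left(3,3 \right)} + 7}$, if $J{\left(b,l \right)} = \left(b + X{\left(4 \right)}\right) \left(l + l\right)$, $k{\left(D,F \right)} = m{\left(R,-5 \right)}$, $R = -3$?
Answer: $12$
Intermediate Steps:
$k{\left(D,F \right)} = -2$
$J{\left(b,l \right)} = 2 l \left(-3 + b\right)$ ($J{\left(b,l \right)} = \left(b - 3\right) \left(l + l\right) = \left(-3 + b\right) 2 l = 2 l \left(-3 + b\right)$)
$\frac{J{\left(2^{2},5 \right)} 6}{k{\left(3,3 \right)} + 7} = \frac{2 \cdot 5 \left(-3 + 2^{2}\right) 6}{-2 + 7} = \frac{2 \cdot 5 \left(-3 + 4\right) 6}{5} = 2 \cdot 5 \cdot 1 \cdot 6 \cdot \frac{1}{5} = 10 \cdot 6 \cdot \frac{1}{5} = 60 \cdot \frac{1}{5} = 12$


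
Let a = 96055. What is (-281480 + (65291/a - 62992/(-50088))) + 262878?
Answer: -11186084279689/601400355 ≈ -18600.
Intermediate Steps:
(-281480 + (65291/a - 62992/(-50088))) + 262878 = (-281480 + (65291/96055 - 62992/(-50088))) + 262878 = (-281480 + (65291*(1/96055) - 62992*(-1/50088))) + 262878 = (-281480 + (65291/96055 + 7874/6261)) + 262878 = (-281480 + 1165124021/601400355) + 262878 = -169281006801379/601400355 + 262878 = -11186084279689/601400355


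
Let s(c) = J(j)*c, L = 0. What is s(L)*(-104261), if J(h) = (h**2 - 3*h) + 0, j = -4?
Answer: 0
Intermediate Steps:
J(h) = h**2 - 3*h
s(c) = 28*c (s(c) = (-4*(-3 - 4))*c = (-4*(-7))*c = 28*c)
s(L)*(-104261) = (28*0)*(-104261) = 0*(-104261) = 0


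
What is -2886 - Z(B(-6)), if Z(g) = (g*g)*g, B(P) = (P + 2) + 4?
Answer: -2886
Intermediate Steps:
B(P) = 6 + P (B(P) = (2 + P) + 4 = 6 + P)
Z(g) = g³ (Z(g) = g²*g = g³)
-2886 - Z(B(-6)) = -2886 - (6 - 6)³ = -2886 - 1*0³ = -2886 - 1*0 = -2886 + 0 = -2886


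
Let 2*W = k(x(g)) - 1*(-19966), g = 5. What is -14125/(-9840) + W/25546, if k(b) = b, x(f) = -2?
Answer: 45906013/25137264 ≈ 1.8262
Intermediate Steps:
W = 9982 (W = (-2 - 1*(-19966))/2 = (-2 + 19966)/2 = (½)*19964 = 9982)
-14125/(-9840) + W/25546 = -14125/(-9840) + 9982/25546 = -14125*(-1/9840) + 9982*(1/25546) = 2825/1968 + 4991/12773 = 45906013/25137264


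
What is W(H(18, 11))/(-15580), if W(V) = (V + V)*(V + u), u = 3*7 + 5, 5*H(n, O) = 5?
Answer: -27/7790 ≈ -0.0034660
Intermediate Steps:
H(n, O) = 1 (H(n, O) = (⅕)*5 = 1)
u = 26 (u = 21 + 5 = 26)
W(V) = 2*V*(26 + V) (W(V) = (V + V)*(V + 26) = (2*V)*(26 + V) = 2*V*(26 + V))
W(H(18, 11))/(-15580) = (2*1*(26 + 1))/(-15580) = (2*1*27)*(-1/15580) = 54*(-1/15580) = -27/7790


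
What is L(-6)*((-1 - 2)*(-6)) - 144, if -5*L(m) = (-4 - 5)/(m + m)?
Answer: -1467/10 ≈ -146.70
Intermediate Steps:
L(m) = 9/(10*m) (L(m) = -(-4 - 5)/(5*(m + m)) = -(-9)/(5*(2*m)) = -(-9)*1/(2*m)/5 = -(-9)/(10*m) = 9/(10*m))
L(-6)*((-1 - 2)*(-6)) - 144 = ((9/10)/(-6))*((-1 - 2)*(-6)) - 144 = ((9/10)*(-⅙))*(-3*(-6)) - 144 = -3/20*18 - 144 = -27/10 - 144 = -1467/10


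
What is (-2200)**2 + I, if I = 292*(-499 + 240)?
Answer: 4764372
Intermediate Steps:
I = -75628 (I = 292*(-259) = -75628)
(-2200)**2 + I = (-2200)**2 - 75628 = 4840000 - 75628 = 4764372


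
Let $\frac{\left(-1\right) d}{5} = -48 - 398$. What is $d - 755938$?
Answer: $-753708$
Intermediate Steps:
$d = 2230$ ($d = - 5 \left(-48 - 398\right) = \left(-5\right) \left(-446\right) = 2230$)
$d - 755938 = 2230 - 755938 = -753708$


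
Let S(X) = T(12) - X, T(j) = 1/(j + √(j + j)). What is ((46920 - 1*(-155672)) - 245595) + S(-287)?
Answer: -427159/10 - √6/60 ≈ -42716.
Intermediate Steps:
T(j) = 1/(j + √2*√j) (T(j) = 1/(j + √(2*j)) = 1/(j + √2*√j))
S(X) = 1/(12 + 2*√6) - X (S(X) = 1/(12 + √2*√12) - X = 1/(12 + √2*(2*√3)) - X = 1/(12 + 2*√6) - X)
((46920 - 1*(-155672)) - 245595) + S(-287) = ((46920 - 1*(-155672)) - 245595) + (⅒ - 1*(-287) - √6/60) = ((46920 + 155672) - 245595) + (⅒ + 287 - √6/60) = (202592 - 245595) + (2871/10 - √6/60) = -43003 + (2871/10 - √6/60) = -427159/10 - √6/60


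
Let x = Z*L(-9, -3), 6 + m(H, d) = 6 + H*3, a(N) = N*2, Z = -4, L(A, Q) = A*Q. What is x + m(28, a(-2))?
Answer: -24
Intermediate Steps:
a(N) = 2*N
m(H, d) = 3*H (m(H, d) = -6 + (6 + H*3) = -6 + (6 + 3*H) = 3*H)
x = -108 (x = -(-36)*(-3) = -4*27 = -108)
x + m(28, a(-2)) = -108 + 3*28 = -108 + 84 = -24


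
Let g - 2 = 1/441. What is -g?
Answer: -883/441 ≈ -2.0023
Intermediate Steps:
g = 883/441 (g = 2 + 1/441 = 883/441 ≈ 2.0023)
-g = -1*883/441 = -883/441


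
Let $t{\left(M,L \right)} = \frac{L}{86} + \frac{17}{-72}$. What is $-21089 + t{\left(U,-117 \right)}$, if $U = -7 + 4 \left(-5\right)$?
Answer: $- \frac{65296487}{3096} \approx -21091.0$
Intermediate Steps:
$U = -27$ ($U = -7 - 20 = -27$)
$t{\left(M,L \right)} = - \frac{17}{72} + \frac{L}{86}$ ($t{\left(M,L \right)} = L \frac{1}{86} + 17 \left(- \frac{1}{72}\right) = \frac{L}{86} - \frac{17}{72} = - \frac{17}{72} + \frac{L}{86}$)
$-21089 + t{\left(U,-117 \right)} = -21089 + \left(- \frac{17}{72} + \frac{1}{86} \left(-117\right)\right) = -21089 - \frac{4943}{3096} = - \frac{65296487}{3096}$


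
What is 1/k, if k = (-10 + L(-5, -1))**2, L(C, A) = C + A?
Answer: 1/256 ≈ 0.0039063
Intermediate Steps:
L(C, A) = A + C
k = 256 (k = (-10 + (-1 - 5))**2 = (-10 - 6)**2 = (-16)**2 = 256)
1/k = 1/256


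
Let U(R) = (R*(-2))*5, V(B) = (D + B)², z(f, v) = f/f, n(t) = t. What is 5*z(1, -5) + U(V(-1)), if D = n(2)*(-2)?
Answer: -245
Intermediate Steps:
z(f, v) = 1
D = -4 (D = 2*(-2) = -4)
V(B) = (-4 + B)²
U(R) = -10*R (U(R) = -2*R*5 = -10*R)
5*z(1, -5) + U(V(-1)) = 5*1 - 10*(-4 - 1)² = 5 - 10*(-5)² = 5 - 10*25 = 5 - 250 = -245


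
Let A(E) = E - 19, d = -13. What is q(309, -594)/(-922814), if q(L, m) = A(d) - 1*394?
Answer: 213/461407 ≈ 0.00046163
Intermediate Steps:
A(E) = -19 + E
q(L, m) = -426 (q(L, m) = (-19 - 13) - 1*394 = -32 - 394 = -426)
q(309, -594)/(-922814) = -426/(-922814) = -426*(-1/922814) = 213/461407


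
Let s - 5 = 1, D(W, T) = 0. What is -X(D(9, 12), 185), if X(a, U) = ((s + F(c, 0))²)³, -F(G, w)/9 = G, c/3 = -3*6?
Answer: -14183735261958144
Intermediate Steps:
c = -54 (c = 3*(-3*6) = 3*(-18) = -54)
F(G, w) = -9*G
s = 6 (s = 5 + 1 = 6)
X(a, U) = 14183735261958144 (X(a, U) = ((6 - 9*(-54))²)³ = ((6 + 486)²)³ = (492²)³ = 242064³ = 14183735261958144)
-X(D(9, 12), 185) = -1*14183735261958144 = -14183735261958144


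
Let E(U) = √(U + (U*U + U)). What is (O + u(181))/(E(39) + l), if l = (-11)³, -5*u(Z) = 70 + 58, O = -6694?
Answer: 22359469/4424905 + 16799*√1599/4424905 ≈ 5.2049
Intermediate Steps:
u(Z) = -128/5 (u(Z) = -(70 + 58)/5 = -⅕*128 = -128/5)
l = -1331
E(U) = √(U² + 2*U) (E(U) = √(U + (U² + U)) = √(U + (U + U²)) = √(U² + 2*U))
(O + u(181))/(E(39) + l) = (-6694 - 128/5)/(√(39*(2 + 39)) - 1331) = -33598/(5*(√(39*41) - 1331)) = -33598/(5*(√1599 - 1331)) = -33598/(5*(-1331 + √1599))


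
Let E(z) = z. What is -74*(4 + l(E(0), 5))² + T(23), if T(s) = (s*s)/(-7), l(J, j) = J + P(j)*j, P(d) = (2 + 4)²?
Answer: -17537937/7 ≈ -2.5054e+6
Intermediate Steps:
P(d) = 36 (P(d) = 6² = 36)
l(J, j) = J + 36*j
T(s) = -s²/7 (T(s) = s²*(-⅐) = -s²/7)
-74*(4 + l(E(0), 5))² + T(23) = -74*(4 + (0 + 36*5))² - ⅐*23² = -74*(4 + (0 + 180))² - ⅐*529 = -74*(4 + 180)² - 529/7 = -74*184² - 529/7 = -74*33856 - 529/7 = -2505344 - 529/7 = -17537937/7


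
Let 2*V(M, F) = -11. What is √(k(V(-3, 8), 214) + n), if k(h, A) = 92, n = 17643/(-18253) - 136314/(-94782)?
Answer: 14*√39225642122465018/288342641 ≈ 9.6162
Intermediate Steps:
n = 135983436/288342641 (n = 17643*(-1/18253) - 136314*(-1/94782) = -17643/18253 + 22719/15797 = 135983436/288342641 ≈ 0.47160)
V(M, F) = -11/2 (V(M, F) = (½)*(-11) = -11/2)
√(k(V(-3, 8), 214) + n) = √(92 + 135983436/288342641) = √(26663506408/288342641) = 14*√39225642122465018/288342641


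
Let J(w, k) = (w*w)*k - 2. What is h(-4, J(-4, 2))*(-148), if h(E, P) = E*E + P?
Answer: -6808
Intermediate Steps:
J(w, k) = -2 + k*w² (J(w, k) = w²*k - 2 = k*w² - 2 = -2 + k*w²)
h(E, P) = P + E² (h(E, P) = E² + P = P + E²)
h(-4, J(-4, 2))*(-148) = ((-2 + 2*(-4)²) + (-4)²)*(-148) = ((-2 + 2*16) + 16)*(-148) = ((-2 + 32) + 16)*(-148) = (30 + 16)*(-148) = 46*(-148) = -6808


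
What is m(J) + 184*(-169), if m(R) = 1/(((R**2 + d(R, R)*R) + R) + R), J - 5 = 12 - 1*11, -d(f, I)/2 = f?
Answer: -746305/24 ≈ -31096.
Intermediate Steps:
d(f, I) = -2*f
J = 6 (J = 5 + (12 - 1*11) = 5 + (12 - 11) = 5 + 1 = 6)
m(R) = 1/(-R**2 + 2*R) (m(R) = 1/(((R**2 + (-2*R)*R) + R) + R) = 1/(((R**2 - 2*R**2) + R) + R) = 1/((-R**2 + R) + R) = 1/((R - R**2) + R) = 1/(-R**2 + 2*R))
m(J) + 184*(-169) = 1/(6*(2 - 1*6)) + 184*(-169) = 1/(6*(2 - 6)) - 31096 = (1/6)/(-4) - 31096 = (1/6)*(-1/4) - 31096 = -1/24 - 31096 = -746305/24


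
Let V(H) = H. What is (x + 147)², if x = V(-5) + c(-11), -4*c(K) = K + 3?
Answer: 20736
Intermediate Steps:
c(K) = -¾ - K/4 (c(K) = -(K + 3)/4 = -(3 + K)/4 = -¾ - K/4)
x = -3 (x = -5 + (-¾ - ¼*(-11)) = -5 + (-¾ + 11/4) = -5 + 2 = -3)
(x + 147)² = (-3 + 147)² = 144² = 20736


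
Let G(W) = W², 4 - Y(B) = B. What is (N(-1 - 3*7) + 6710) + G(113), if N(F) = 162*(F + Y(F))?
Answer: 20127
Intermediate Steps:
Y(B) = 4 - B
N(F) = 648 (N(F) = 162*(F + (4 - F)) = 162*4 = 648)
(N(-1 - 3*7) + 6710) + G(113) = (648 + 6710) + 113² = 7358 + 12769 = 20127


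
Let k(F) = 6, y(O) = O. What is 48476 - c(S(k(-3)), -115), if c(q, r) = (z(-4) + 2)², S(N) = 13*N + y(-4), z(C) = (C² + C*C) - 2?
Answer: 47452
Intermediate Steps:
z(C) = -2 + 2*C² (z(C) = (C² + C²) - 2 = 2*C² - 2 = -2 + 2*C²)
S(N) = -4 + 13*N (S(N) = 13*N - 4 = -4 + 13*N)
c(q, r) = 1024 (c(q, r) = ((-2 + 2*(-4)²) + 2)² = ((-2 + 2*16) + 2)² = ((-2 + 32) + 2)² = (30 + 2)² = 32² = 1024)
48476 - c(S(k(-3)), -115) = 48476 - 1*1024 = 48476 - 1024 = 47452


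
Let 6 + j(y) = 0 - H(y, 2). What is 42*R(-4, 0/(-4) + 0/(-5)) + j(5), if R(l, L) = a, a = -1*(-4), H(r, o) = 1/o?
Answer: 323/2 ≈ 161.50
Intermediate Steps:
a = 4
R(l, L) = 4
j(y) = -13/2 (j(y) = -6 + (0 - 1/2) = -6 + (0 - 1*½) = -6 + (0 - ½) = -6 - ½ = -13/2)
42*R(-4, 0/(-4) + 0/(-5)) + j(5) = 42*4 - 13/2 = 168 - 13/2 = 323/2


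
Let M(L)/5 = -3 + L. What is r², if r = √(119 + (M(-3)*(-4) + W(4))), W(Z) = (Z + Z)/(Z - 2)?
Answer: 243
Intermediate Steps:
M(L) = -15 + 5*L (M(L) = 5*(-3 + L) = -15 + 5*L)
W(Z) = 2*Z/(-2 + Z) (W(Z) = (2*Z)/(-2 + Z) = 2*Z/(-2 + Z))
r = 9*√3 (r = √(119 + ((-15 + 5*(-3))*(-4) + 2*4/(-2 + 4))) = √(119 + ((-15 - 15)*(-4) + 2*4/2)) = √(119 + (-30*(-4) + 2*4*(½))) = √(119 + (120 + 4)) = √(119 + 124) = √243 = 9*√3 ≈ 15.588)
r² = (9*√3)² = 243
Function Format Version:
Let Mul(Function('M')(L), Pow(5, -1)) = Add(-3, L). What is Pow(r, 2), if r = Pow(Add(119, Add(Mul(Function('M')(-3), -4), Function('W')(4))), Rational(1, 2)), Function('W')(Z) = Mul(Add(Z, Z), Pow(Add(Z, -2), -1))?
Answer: 243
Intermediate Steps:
Function('M')(L) = Add(-15, Mul(5, L)) (Function('M')(L) = Mul(5, Add(-3, L)) = Add(-15, Mul(5, L)))
Function('W')(Z) = Mul(2, Z, Pow(Add(-2, Z), -1)) (Function('W')(Z) = Mul(Mul(2, Z), Pow(Add(-2, Z), -1)) = Mul(2, Z, Pow(Add(-2, Z), -1)))
r = Mul(9, Pow(3, Rational(1, 2))) (r = Pow(Add(119, Add(Mul(Add(-15, Mul(5, -3)), -4), Mul(2, 4, Pow(Add(-2, 4), -1)))), Rational(1, 2)) = Pow(Add(119, Add(Mul(Add(-15, -15), -4), Mul(2, 4, Pow(2, -1)))), Rational(1, 2)) = Pow(Add(119, Add(Mul(-30, -4), Mul(2, 4, Rational(1, 2)))), Rational(1, 2)) = Pow(Add(119, Add(120, 4)), Rational(1, 2)) = Pow(Add(119, 124), Rational(1, 2)) = Pow(243, Rational(1, 2)) = Mul(9, Pow(3, Rational(1, 2))) ≈ 15.588)
Pow(r, 2) = Pow(Mul(9, Pow(3, Rational(1, 2))), 2) = 243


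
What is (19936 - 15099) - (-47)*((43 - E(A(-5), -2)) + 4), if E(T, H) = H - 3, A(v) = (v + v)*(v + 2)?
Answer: 7281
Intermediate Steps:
A(v) = 2*v*(2 + v) (A(v) = (2*v)*(2 + v) = 2*v*(2 + v))
E(T, H) = -3 + H
(19936 - 15099) - (-47)*((43 - E(A(-5), -2)) + 4) = (19936 - 15099) - (-47)*((43 - (-3 - 2)) + 4) = 4837 - (-47)*((43 - 1*(-5)) + 4) = 4837 - (-47)*((43 + 5) + 4) = 4837 - (-47)*(48 + 4) = 4837 - (-47)*52 = 4837 - 1*(-2444) = 4837 + 2444 = 7281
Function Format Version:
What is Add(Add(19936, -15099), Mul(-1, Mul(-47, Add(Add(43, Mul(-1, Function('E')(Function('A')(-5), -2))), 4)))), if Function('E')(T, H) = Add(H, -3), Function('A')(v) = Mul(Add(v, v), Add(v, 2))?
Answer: 7281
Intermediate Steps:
Function('A')(v) = Mul(2, v, Add(2, v)) (Function('A')(v) = Mul(Mul(2, v), Add(2, v)) = Mul(2, v, Add(2, v)))
Function('E')(T, H) = Add(-3, H)
Add(Add(19936, -15099), Mul(-1, Mul(-47, Add(Add(43, Mul(-1, Function('E')(Function('A')(-5), -2))), 4)))) = Add(Add(19936, -15099), Mul(-1, Mul(-47, Add(Add(43, Mul(-1, Add(-3, -2))), 4)))) = Add(4837, Mul(-1, Mul(-47, Add(Add(43, Mul(-1, -5)), 4)))) = Add(4837, Mul(-1, Mul(-47, Add(Add(43, 5), 4)))) = Add(4837, Mul(-1, Mul(-47, Add(48, 4)))) = Add(4837, Mul(-1, Mul(-47, 52))) = Add(4837, Mul(-1, -2444)) = Add(4837, 2444) = 7281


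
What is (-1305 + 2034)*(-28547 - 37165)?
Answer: -47904048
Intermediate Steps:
(-1305 + 2034)*(-28547 - 37165) = 729*(-65712) = -47904048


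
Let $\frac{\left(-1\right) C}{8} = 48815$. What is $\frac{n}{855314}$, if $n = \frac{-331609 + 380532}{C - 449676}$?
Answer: $- \frac{6989}{102661628792} \approx -6.8078 \cdot 10^{-8}$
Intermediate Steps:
$C = -390520$ ($C = \left(-8\right) 48815 = -390520$)
$n = - \frac{6989}{120028}$ ($n = \frac{-331609 + 380532}{-390520 - 449676} = \frac{48923}{-840196} = 48923 \left(- \frac{1}{840196}\right) = - \frac{6989}{120028} \approx -0.058228$)
$\frac{n}{855314} = - \frac{6989}{120028 \cdot 855314} = \left(- \frac{6989}{120028}\right) \frac{1}{855314} = - \frac{6989}{102661628792}$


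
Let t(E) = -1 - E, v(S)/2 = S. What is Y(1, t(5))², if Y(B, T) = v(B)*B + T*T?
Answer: 1444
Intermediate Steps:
v(S) = 2*S
Y(B, T) = T² + 2*B² (Y(B, T) = (2*B)*B + T*T = 2*B² + T² = T² + 2*B²)
Y(1, t(5))² = ((-1 - 1*5)² + 2*1²)² = ((-1 - 5)² + 2*1)² = ((-6)² + 2)² = (36 + 2)² = 38² = 1444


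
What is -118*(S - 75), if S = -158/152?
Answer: 340961/38 ≈ 8972.7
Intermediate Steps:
S = -79/76 (S = -158*1/152 = -79/76 ≈ -1.0395)
-118*(S - 75) = -118*(-79/76 - 75) = -118*(-5779/76) = 340961/38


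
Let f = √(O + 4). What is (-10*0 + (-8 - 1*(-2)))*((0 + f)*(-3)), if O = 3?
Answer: 18*√7 ≈ 47.624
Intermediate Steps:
f = √7 (f = √(3 + 4) = √7 ≈ 2.6458)
(-10*0 + (-8 - 1*(-2)))*((0 + f)*(-3)) = (-10*0 + (-8 - 1*(-2)))*((0 + √7)*(-3)) = (0 + (-8 + 2))*(√7*(-3)) = (0 - 6)*(-3*√7) = -(-18)*√7 = 18*√7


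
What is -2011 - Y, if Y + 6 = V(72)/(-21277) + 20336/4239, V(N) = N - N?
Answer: -8519531/4239 ≈ -2009.8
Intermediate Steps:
V(N) = 0
Y = -5098/4239 (Y = -6 + (0/(-21277) + 20336/4239) = -6 + (0*(-1/21277) + 20336*(1/4239)) = -6 + (0 + 20336/4239) = -6 + 20336/4239 = -5098/4239 ≈ -1.2026)
-2011 - Y = -2011 - 1*(-5098/4239) = -2011 + 5098/4239 = -8519531/4239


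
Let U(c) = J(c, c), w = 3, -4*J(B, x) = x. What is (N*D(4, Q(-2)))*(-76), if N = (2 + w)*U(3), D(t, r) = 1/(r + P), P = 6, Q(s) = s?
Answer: 285/4 ≈ 71.250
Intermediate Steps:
J(B, x) = -x/4
U(c) = -c/4
D(t, r) = 1/(6 + r) (D(t, r) = 1/(r + 6) = 1/(6 + r))
N = -15/4 (N = (2 + 3)*(-¼*3) = 5*(-¾) = -15/4 ≈ -3.7500)
(N*D(4, Q(-2)))*(-76) = -15/(4*(6 - 2))*(-76) = -15/4/4*(-76) = -15/4*¼*(-76) = -15/16*(-76) = 285/4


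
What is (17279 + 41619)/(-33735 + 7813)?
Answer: -29449/12961 ≈ -2.2721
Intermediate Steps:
(17279 + 41619)/(-33735 + 7813) = 58898/(-25922) = 58898*(-1/25922) = -29449/12961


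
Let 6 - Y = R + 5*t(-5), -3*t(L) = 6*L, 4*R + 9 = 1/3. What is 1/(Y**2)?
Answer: 36/63001 ≈ 0.00057142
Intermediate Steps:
R = -13/6 (R = -9/4 + (1/4)/3 = -9/4 + (1/4)*(1/3) = -9/4 + 1/12 = -13/6 ≈ -2.1667)
t(L) = -2*L
Y = -251/6 (Y = 6 - (-13/6 + 5*(-2*(-5))) = 6 - (-13/6 + 5*10) = 6 - (-13/6 + 50) = 6 - 1*287/6 = 6 - 287/6 = -251/6 ≈ -41.833)
1/(Y**2) = 1/((-251/6)**2) = 1/(63001/36) = 36/63001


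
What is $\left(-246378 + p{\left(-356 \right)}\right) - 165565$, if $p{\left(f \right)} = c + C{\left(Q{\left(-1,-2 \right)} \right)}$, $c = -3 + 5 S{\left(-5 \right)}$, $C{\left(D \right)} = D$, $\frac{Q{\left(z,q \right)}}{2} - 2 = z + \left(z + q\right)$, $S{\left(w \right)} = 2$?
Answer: $-411940$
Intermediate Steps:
$Q{\left(z,q \right)} = 4 + 2 q + 4 z$ ($Q{\left(z,q \right)} = 4 + 2 \left(z + \left(z + q\right)\right) = 4 + 2 \left(z + \left(q + z\right)\right) = 4 + 2 \left(q + 2 z\right) = 4 + \left(2 q + 4 z\right) = 4 + 2 q + 4 z$)
$c = 7$ ($c = -3 + 5 \cdot 2 = -3 + 10 = 7$)
$p{\left(f \right)} = 3$ ($p{\left(f \right)} = 7 + \left(4 + 2 \left(-2\right) + 4 \left(-1\right)\right) = 7 - 4 = 3$)
$\left(-246378 + p{\left(-356 \right)}\right) - 165565 = \left(-246378 + 3\right) - 165565 = -246375 - 165565 = -411940$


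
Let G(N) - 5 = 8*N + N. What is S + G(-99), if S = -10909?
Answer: -11795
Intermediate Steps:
G(N) = 5 + 9*N (G(N) = 5 + (8*N + N) = 5 + 9*N)
S + G(-99) = -10909 + (5 + 9*(-99)) = -10909 + (5 - 891) = -10909 - 886 = -11795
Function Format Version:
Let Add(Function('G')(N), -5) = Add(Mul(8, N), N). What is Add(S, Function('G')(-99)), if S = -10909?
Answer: -11795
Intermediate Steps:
Function('G')(N) = Add(5, Mul(9, N)) (Function('G')(N) = Add(5, Add(Mul(8, N), N)) = Add(5, Mul(9, N)))
Add(S, Function('G')(-99)) = Add(-10909, Add(5, Mul(9, -99))) = Add(-10909, Add(5, -891)) = Add(-10909, -886) = -11795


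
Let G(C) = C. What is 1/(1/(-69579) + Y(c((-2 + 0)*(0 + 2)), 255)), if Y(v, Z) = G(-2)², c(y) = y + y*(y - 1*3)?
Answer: 69579/278315 ≈ 0.25000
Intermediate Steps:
c(y) = y + y*(-3 + y) (c(y) = y + y*(y - 3) = y + y*(-3 + y))
Y(v, Z) = 4 (Y(v, Z) = (-2)² = 4)
1/(1/(-69579) + Y(c((-2 + 0)*(0 + 2)), 255)) = 1/(1/(-69579) + 4) = 1/(-1/69579 + 4) = 1/(278315/69579) = 69579/278315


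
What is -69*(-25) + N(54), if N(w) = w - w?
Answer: 1725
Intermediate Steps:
N(w) = 0
-69*(-25) + N(54) = -69*(-25) + 0 = 1725 + 0 = 1725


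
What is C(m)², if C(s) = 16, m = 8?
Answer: 256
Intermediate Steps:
C(m)² = 16² = 256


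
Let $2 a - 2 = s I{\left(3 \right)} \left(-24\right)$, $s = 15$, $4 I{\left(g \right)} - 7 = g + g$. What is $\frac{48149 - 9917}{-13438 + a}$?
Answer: $- \frac{2124}{779} \approx -2.7266$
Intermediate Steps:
$I{\left(g \right)} = \frac{7}{4} + \frac{g}{2}$ ($I{\left(g \right)} = \frac{7}{4} + \frac{g + g}{4} = \frac{7}{4} + \frac{2 g}{4} = \frac{7}{4} + \frac{g}{2}$)
$a = -584$ ($a = 1 + \frac{15 \left(\frac{7}{4} + \frac{1}{2} \cdot 3\right) \left(-24\right)}{2} = 1 + \frac{15 \left(\frac{7}{4} + \frac{3}{2}\right) \left(-24\right)}{2} = 1 + \frac{15 \cdot \frac{13}{4} \left(-24\right)}{2} = 1 + \frac{\frac{195}{4} \left(-24\right)}{2} = 1 + \frac{1}{2} \left(-1170\right) = 1 - 585 = -584$)
$\frac{48149 - 9917}{-13438 + a} = \frac{48149 - 9917}{-13438 - 584} = \frac{38232}{-14022} = 38232 \left(- \frac{1}{14022}\right) = - \frac{2124}{779}$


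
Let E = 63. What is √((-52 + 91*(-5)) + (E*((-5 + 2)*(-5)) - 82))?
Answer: 2*√89 ≈ 18.868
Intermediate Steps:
√((-52 + 91*(-5)) + (E*((-5 + 2)*(-5)) - 82)) = √((-52 + 91*(-5)) + (63*((-5 + 2)*(-5)) - 82)) = √((-52 - 455) + (63*(-3*(-5)) - 82)) = √(-507 + (63*15 - 82)) = √(-507 + (945 - 82)) = √(-507 + 863) = √356 = 2*√89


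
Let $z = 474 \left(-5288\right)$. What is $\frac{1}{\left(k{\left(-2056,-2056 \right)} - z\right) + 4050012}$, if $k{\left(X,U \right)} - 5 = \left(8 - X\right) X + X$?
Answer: $\frac{1}{2310889} \approx 4.3273 \cdot 10^{-7}$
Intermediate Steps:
$z = -2506512$
$k{\left(X,U \right)} = 5 + X + X \left(8 - X\right)$ ($k{\left(X,U \right)} = 5 + \left(\left(8 - X\right) X + X\right) = 5 + \left(X \left(8 - X\right) + X\right) = 5 + \left(X + X \left(8 - X\right)\right) = 5 + X + X \left(8 - X\right)$)
$\frac{1}{\left(k{\left(-2056,-2056 \right)} - z\right) + 4050012} = \frac{1}{\left(\left(5 - \left(-2056\right)^{2} + 9 \left(-2056\right)\right) - -2506512\right) + 4050012} = \frac{1}{\left(\left(5 - 4227136 - 18504\right) + 2506512\right) + 4050012} = \frac{1}{\left(-4245635 + 2506512\right) + 4050012} = \frac{1}{-1739123 + 4050012} = \frac{1}{2310889}$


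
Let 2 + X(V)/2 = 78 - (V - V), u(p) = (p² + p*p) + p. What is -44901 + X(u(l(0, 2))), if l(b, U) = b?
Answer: -44749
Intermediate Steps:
u(p) = p + 2*p² (u(p) = (p² + p²) + p = 2*p² + p = p + 2*p²)
X(V) = 152 (X(V) = -4 + 2*(78 - (V - V)) = -4 + 2*(78 - 1*0) = -4 + 2*(78 + 0) = -4 + 2*78 = -4 + 156 = 152)
-44901 + X(u(l(0, 2))) = -44901 + 152 = -44749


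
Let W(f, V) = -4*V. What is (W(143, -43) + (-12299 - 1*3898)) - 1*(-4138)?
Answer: -11887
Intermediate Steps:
(W(143, -43) + (-12299 - 1*3898)) - 1*(-4138) = (-4*(-43) + (-12299 - 1*3898)) - 1*(-4138) = (172 + (-12299 - 3898)) + 4138 = (172 - 16197) + 4138 = -16025 + 4138 = -11887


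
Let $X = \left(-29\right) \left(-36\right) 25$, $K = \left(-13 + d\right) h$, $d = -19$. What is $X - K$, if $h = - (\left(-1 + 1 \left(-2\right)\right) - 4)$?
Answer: $26324$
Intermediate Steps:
$h = 7$ ($h = - (\left(-1 - 2\right) - 4) = - (-3 - 4) = \left(-1\right) \left(-7\right) = 7$)
$K = -224$ ($K = \left(-13 - 19\right) 7 = \left(-32\right) 7 = -224$)
$X = 26100$ ($X = 1044 \cdot 25 = 26100$)
$X - K = 26100 - -224 = 26100 + 224 = 26324$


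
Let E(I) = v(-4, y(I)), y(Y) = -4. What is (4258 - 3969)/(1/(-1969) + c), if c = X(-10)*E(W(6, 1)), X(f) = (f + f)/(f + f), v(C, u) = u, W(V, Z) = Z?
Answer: -569041/7877 ≈ -72.241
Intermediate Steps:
E(I) = -4
X(f) = 1 (X(f) = (2*f)/((2*f)) = (2*f)*(1/(2*f)) = 1)
c = -4 (c = 1*(-4) = -4)
(4258 - 3969)/(1/(-1969) + c) = (4258 - 3969)/(1/(-1969) - 4) = 289/(-1/1969 - 4) = 289/(-7877/1969) = 289*(-1969/7877) = -569041/7877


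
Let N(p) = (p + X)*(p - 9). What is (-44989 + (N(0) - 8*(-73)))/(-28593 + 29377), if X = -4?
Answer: -44369/784 ≈ -56.593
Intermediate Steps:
N(p) = (-9 + p)*(-4 + p) (N(p) = (p - 4)*(p - 9) = (-4 + p)*(-9 + p) = (-9 + p)*(-4 + p))
(-44989 + (N(0) - 8*(-73)))/(-28593 + 29377) = (-44989 + ((36 + 0² - 13*0) - 8*(-73)))/(-28593 + 29377) = (-44989 + ((36 + 0 + 0) + 584))/784 = (-44989 + (36 + 584))*(1/784) = (-44989 + 620)*(1/784) = -44369*1/784 = -44369/784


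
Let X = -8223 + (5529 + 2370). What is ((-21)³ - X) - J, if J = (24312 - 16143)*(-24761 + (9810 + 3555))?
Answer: 93084987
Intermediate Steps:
X = -324 (X = -8223 + 7899 = -324)
J = -93093924 (J = 8169*(-24761 + 13365) = 8169*(-11396) = -93093924)
((-21)³ - X) - J = ((-21)³ - 1*(-324)) - 1*(-93093924) = (-9261 + 324) + 93093924 = -8937 + 93093924 = 93084987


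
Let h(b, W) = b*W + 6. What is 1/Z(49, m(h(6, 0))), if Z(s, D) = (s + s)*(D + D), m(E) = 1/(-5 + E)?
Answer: 1/196 ≈ 0.0051020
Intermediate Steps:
h(b, W) = 6 + W*b (h(b, W) = W*b + 6 = 6 + W*b)
Z(s, D) = 4*D*s (Z(s, D) = (2*s)*(2*D) = 4*D*s)
1/Z(49, m(h(6, 0))) = 1/(4*49/(-5 + (6 + 0*6))) = 1/(4*49/(-5 + (6 + 0))) = 1/(4*49/(-5 + 6)) = 1/(4*49/1) = 1/(4*1*49) = 1/196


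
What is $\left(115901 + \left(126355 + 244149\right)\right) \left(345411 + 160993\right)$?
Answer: $246317437620$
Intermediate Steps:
$\left(115901 + \left(126355 + 244149\right)\right) \left(345411 + 160993\right) = \left(115901 + 370504\right) 506404 = 486405 \cdot 506404 = 246317437620$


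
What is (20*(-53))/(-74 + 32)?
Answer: 530/21 ≈ 25.238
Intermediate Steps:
(20*(-53))/(-74 + 32) = -1060/(-42) = -1060*(-1/42) = 530/21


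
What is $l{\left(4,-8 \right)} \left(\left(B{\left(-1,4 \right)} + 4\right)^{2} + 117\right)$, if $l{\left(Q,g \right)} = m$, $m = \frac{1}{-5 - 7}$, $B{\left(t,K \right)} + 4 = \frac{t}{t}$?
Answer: $- \frac{59}{6} \approx -9.8333$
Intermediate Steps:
$B{\left(t,K \right)} = -3$ ($B{\left(t,K \right)} = -4 + \frac{t}{t} = -4 + 1 = -3$)
$m = - \frac{1}{12}$ ($m = \frac{1}{-12} = - \frac{1}{12} \approx -0.083333$)
$l{\left(Q,g \right)} = - \frac{1}{12}$
$l{\left(4,-8 \right)} \left(\left(B{\left(-1,4 \right)} + 4\right)^{2} + 117\right) = - \frac{\left(-3 + 4\right)^{2} + 117}{12} = - \frac{1^{2} + 117}{12} = - \frac{1 + 117}{12} = \left(- \frac{1}{12}\right) 118 = - \frac{59}{6}$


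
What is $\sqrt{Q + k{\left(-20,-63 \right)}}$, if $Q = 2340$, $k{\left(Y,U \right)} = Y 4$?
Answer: $2 \sqrt{565} \approx 47.539$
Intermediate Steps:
$k{\left(Y,U \right)} = 4 Y$
$\sqrt{Q + k{\left(-20,-63 \right)}} = \sqrt{2340 + 4 \left(-20\right)} = \sqrt{2340 - 80} = \sqrt{2260} = 2 \sqrt{565}$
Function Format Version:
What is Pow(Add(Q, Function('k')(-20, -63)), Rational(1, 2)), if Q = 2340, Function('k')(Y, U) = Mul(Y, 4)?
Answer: Mul(2, Pow(565, Rational(1, 2))) ≈ 47.539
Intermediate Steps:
Function('k')(Y, U) = Mul(4, Y)
Pow(Add(Q, Function('k')(-20, -63)), Rational(1, 2)) = Pow(Add(2340, Mul(4, -20)), Rational(1, 2)) = Pow(Add(2340, -80), Rational(1, 2)) = Pow(2260, Rational(1, 2)) = Mul(2, Pow(565, Rational(1, 2)))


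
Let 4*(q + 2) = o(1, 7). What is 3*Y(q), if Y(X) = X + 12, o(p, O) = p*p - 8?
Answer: 99/4 ≈ 24.750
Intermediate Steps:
o(p, O) = -8 + p² (o(p, O) = p² - 8 = -8 + p²)
q = -15/4 (q = -2 + (-8 + 1²)/4 = -2 + (-8 + 1)/4 = -2 + (¼)*(-7) = -2 - 7/4 = -15/4 ≈ -3.7500)
Y(X) = 12 + X
3*Y(q) = 3*(12 - 15/4) = 3*(33/4) = 99/4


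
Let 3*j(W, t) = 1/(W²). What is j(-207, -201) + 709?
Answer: 91139824/128547 ≈ 709.00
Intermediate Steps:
j(W, t) = 1/(3*W²) (j(W, t) = 1/(3*(W²)) = 1/(3*W²))
j(-207, -201) + 709 = (⅓)/(-207)² + 709 = (⅓)*(1/42849) + 709 = 1/128547 + 709 = 91139824/128547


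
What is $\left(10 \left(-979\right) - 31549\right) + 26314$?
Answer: $-15025$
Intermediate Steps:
$\left(10 \left(-979\right) - 31549\right) + 26314 = \left(-9790 - 31549\right) + 26314 = -41339 + 26314 = -15025$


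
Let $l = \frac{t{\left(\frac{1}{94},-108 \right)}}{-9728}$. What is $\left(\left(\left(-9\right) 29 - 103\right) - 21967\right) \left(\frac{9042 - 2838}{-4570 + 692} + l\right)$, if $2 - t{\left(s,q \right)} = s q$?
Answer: $\frac{7919527272581}{221635456} \approx 35732.0$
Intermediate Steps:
$t{\left(s,q \right)} = 2 - q s$ ($t{\left(s,q \right)} = 2 - s q = 2 - q s$)
$l = - \frac{37}{114304}$ ($l = \frac{2 - - \frac{108}{94}}{-9728} = \left(2 - \left(-108\right) \frac{1}{94}\right) \left(- \frac{1}{9728}\right) = \left(2 + \frac{54}{47}\right) \left(- \frac{1}{9728}\right) = \frac{148}{47} \left(- \frac{1}{9728}\right) = - \frac{37}{114304} \approx -0.0003237$)
$\left(\left(\left(-9\right) 29 - 103\right) - 21967\right) \left(\frac{9042 - 2838}{-4570 + 692} + l\right) = \left(\left(\left(-9\right) 29 - 103\right) - 21967\right) \left(\frac{9042 - 2838}{-4570 + 692} - \frac{37}{114304}\right) = \left(\left(-261 - 103\right) - 21967\right) \left(\frac{6204}{-3878} - \frac{37}{114304}\right) = \left(-364 - 21967\right) \left(6204 \left(- \frac{1}{3878}\right) - \frac{37}{114304}\right) = - 22331 \left(- \frac{3102}{1939} - \frac{37}{114304}\right) = \left(-22331\right) \left(- \frac{354642751}{221635456}\right) = \frac{7919527272581}{221635456}$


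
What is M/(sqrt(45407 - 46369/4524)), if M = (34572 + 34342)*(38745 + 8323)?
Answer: 6487288304*sqrt(232279010769)/205374899 ≈ 1.5224e+7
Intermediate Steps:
M = 3243644152 (M = 68914*47068 = 3243644152)
M/(sqrt(45407 - 46369/4524)) = 3243644152/(sqrt(45407 - 46369/4524)) = 3243644152/(sqrt(205374899/4524)) = 3243644152/((sqrt(232279010769)/2262)) = 3243644152*(2*sqrt(232279010769)/205374899) = 6487288304*sqrt(232279010769)/205374899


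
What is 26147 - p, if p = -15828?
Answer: 41975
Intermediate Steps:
26147 - p = 26147 - 1*(-15828) = 26147 + 15828 = 41975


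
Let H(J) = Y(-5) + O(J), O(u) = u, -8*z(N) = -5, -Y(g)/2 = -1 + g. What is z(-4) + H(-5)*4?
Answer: 229/8 ≈ 28.625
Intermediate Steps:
Y(g) = 2 - 2*g (Y(g) = -2*(-1 + g) = 2 - 2*g)
z(N) = 5/8 (z(N) = -⅛*(-5) = 5/8)
H(J) = 12 + J (H(J) = (2 - 2*(-5)) + J = (2 + 10) + J = 12 + J)
z(-4) + H(-5)*4 = 5/8 + (12 - 5)*4 = 5/8 + 7*4 = 5/8 + 28 = 229/8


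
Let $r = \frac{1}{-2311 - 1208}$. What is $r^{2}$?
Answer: $\frac{1}{12383361} \approx 8.0753 \cdot 10^{-8}$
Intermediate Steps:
$r = - \frac{1}{3519}$ ($r = \frac{1}{-3519} = - \frac{1}{3519} \approx -0.00028417$)
$r^{2} = \left(- \frac{1}{3519}\right)^{2} = \frac{1}{12383361}$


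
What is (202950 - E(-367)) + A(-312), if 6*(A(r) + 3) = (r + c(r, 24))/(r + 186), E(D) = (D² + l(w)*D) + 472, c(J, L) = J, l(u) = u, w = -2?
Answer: 4224328/63 ≈ 67053.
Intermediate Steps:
E(D) = 472 + D² - 2*D (E(D) = (D² - 2*D) + 472 = 472 + D² - 2*D)
A(r) = -3 + r/(3*(186 + r)) (A(r) = -3 + ((r + r)/(r + 186))/6 = -3 + ((2*r)/(186 + r))/6 = -3 + (2*r/(186 + r))/6 = -3 + r/(3*(186 + r)))
(202950 - E(-367)) + A(-312) = (202950 - (472 + (-367)² - 2*(-367))) + 2*(-837 - 4*(-312))/(3*(186 - 312)) = (202950 - (472 + 134689 + 734)) + (⅔)*(-837 + 1248)/(-126) = (202950 - 1*135895) + (⅔)*(-1/126)*411 = (202950 - 135895) - 137/63 = 67055 - 137/63 = 4224328/63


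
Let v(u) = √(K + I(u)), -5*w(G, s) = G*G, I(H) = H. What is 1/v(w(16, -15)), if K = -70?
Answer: -I*√3030/606 ≈ -0.090834*I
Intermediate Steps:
w(G, s) = -G²/5 (w(G, s) = -G*G/5 = -G²/5)
v(u) = √(-70 + u)
1/v(w(16, -15)) = 1/(√(-70 - ⅕*16²)) = 1/(√(-70 - ⅕*256)) = 1/(√(-70 - 256/5)) = 1/(√(-606/5)) = 1/(I*√3030/5) = -I*√3030/606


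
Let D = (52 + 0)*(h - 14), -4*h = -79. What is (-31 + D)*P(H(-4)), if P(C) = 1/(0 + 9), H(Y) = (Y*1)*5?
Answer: 268/9 ≈ 29.778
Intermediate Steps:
H(Y) = 5*Y (H(Y) = Y*5 = 5*Y)
h = 79/4 (h = -¼*(-79) = 79/4 ≈ 19.750)
P(C) = ⅑ (P(C) = 1/9 = ⅑)
D = 299 (D = (52 + 0)*(79/4 - 14) = 52*(23/4) = 299)
(-31 + D)*P(H(-4)) = (-31 + 299)*(⅑) = 268*(⅑) = 268/9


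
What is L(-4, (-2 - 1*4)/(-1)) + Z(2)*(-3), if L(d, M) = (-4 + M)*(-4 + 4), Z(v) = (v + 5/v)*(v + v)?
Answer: -54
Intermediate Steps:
Z(v) = 2*v*(v + 5/v) (Z(v) = (v + 5/v)*(2*v) = 2*v*(v + 5/v))
L(d, M) = 0 (L(d, M) = (-4 + M)*0 = 0)
L(-4, (-2 - 1*4)/(-1)) + Z(2)*(-3) = 0 + (10 + 2*2**2)*(-3) = 0 + (10 + 2*4)*(-3) = 0 + (10 + 8)*(-3) = 0 + 18*(-3) = 0 - 54 = -54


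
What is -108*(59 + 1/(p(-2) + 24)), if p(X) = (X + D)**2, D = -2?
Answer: -63747/10 ≈ -6374.7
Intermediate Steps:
p(X) = (-2 + X)**2 (p(X) = (X - 2)**2 = (-2 + X)**2)
-108*(59 + 1/(p(-2) + 24)) = -108*(59 + 1/((-2 - 2)**2 + 24)) = -108*(59 + 1/((-4)**2 + 24)) = -108*(59 + 1/(16 + 24)) = -108*(59 + 1/40) = -108*2361/40 = -63747/10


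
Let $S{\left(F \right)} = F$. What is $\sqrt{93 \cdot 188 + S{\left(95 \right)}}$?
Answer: $\sqrt{17579} \approx 132.59$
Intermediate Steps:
$\sqrt{93 \cdot 188 + S{\left(95 \right)}} = \sqrt{93 \cdot 188 + 95} = \sqrt{17484 + 95} = \sqrt{17579}$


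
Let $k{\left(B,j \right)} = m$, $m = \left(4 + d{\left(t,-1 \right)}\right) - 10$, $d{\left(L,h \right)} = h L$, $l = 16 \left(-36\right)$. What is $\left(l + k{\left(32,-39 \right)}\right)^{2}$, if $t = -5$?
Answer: $332929$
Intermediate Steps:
$l = -576$
$d{\left(L,h \right)} = L h$
$m = -1$ ($m = \left(4 - -5\right) - 10 = \left(4 + 5\right) - 10 = 9 - 10 = -1$)
$k{\left(B,j \right)} = -1$
$\left(l + k{\left(32,-39 \right)}\right)^{2} = \left(-576 - 1\right)^{2} = \left(-577\right)^{2} = 332929$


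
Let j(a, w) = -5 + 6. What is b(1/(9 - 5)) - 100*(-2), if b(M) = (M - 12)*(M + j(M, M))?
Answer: 2965/16 ≈ 185.31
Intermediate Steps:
j(a, w) = 1
b(M) = (1 + M)*(-12 + M) (b(M) = (M - 12)*(M + 1) = (-12 + M)*(1 + M) = (1 + M)*(-12 + M))
b(1/(9 - 5)) - 100*(-2) = (-12 + (1/(9 - 5))² - 11/(9 - 5)) - 100*(-2) = (-12 + (1/4)² - 11/4) + 200 = (-12 + (¼)² - 11*¼) + 200 = (-12 + 1/16 - 11/4) + 200 = -235/16 + 200 = 2965/16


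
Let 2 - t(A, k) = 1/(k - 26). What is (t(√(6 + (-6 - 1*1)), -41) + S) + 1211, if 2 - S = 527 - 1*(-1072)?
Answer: -25727/67 ≈ -383.98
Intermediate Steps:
t(A, k) = 2 - 1/(-26 + k) (t(A, k) = 2 - 1/(k - 26) = 2 - 1/(-26 + k))
S = -1597 (S = 2 - (527 - 1*(-1072)) = 2 - (527 + 1072) = 2 - 1*1599 = 2 - 1599 = -1597)
(t(√(6 + (-6 - 1*1)), -41) + S) + 1211 = ((-53 + 2*(-41))/(-26 - 41) - 1597) + 1211 = ((-53 - 82)/(-67) - 1597) + 1211 = (-1/67*(-135) - 1597) + 1211 = (135/67 - 1597) + 1211 = -106864/67 + 1211 = -25727/67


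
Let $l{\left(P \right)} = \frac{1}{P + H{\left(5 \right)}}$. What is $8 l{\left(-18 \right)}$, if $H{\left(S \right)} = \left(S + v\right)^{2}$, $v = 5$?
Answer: $\frac{4}{41} \approx 0.097561$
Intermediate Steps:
$H{\left(S \right)} = \left(5 + S\right)^{2}$ ($H{\left(S \right)} = \left(S + 5\right)^{2} = \left(5 + S\right)^{2}$)
$l{\left(P \right)} = \frac{1}{100 + P}$ ($l{\left(P \right)} = \frac{1}{P + \left(5 + 5\right)^{2}} = \frac{1}{P + 10^{2}} = \frac{1}{P + 100} = \frac{1}{100 + P}$)
$8 l{\left(-18 \right)} = \frac{8}{100 - 18} = \frac{8}{82} = 8 \cdot \frac{1}{82} = \frac{4}{41}$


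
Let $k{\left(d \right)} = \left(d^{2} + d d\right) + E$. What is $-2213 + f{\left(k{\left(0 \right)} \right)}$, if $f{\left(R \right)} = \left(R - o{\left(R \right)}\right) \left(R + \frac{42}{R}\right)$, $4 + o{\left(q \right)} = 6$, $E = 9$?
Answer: $- \frac{6352}{3} \approx -2117.3$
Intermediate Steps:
$o{\left(q \right)} = 2$ ($o{\left(q \right)} = -4 + 6 = 2$)
$k{\left(d \right)} = 9 + 2 d^{2}$ ($k{\left(d \right)} = \left(d^{2} + d d\right) + 9 = \left(d^{2} + d^{2}\right) + 9 = 2 d^{2} + 9 = 9 + 2 d^{2}$)
$f{\left(R \right)} = \left(-2 + R\right) \left(R + \frac{42}{R}\right)$ ($f{\left(R \right)} = \left(R - 2\right) \left(R + \frac{42}{R}\right) = \left(-2 + R\right) \left(R + \frac{42}{R}\right)$)
$-2213 + f{\left(k{\left(0 \right)} \right)} = -2213 - \left(-42 - \left(9 + 2 \cdot 0^{2}\right)^{2} + 2 \left(9 + 2 \cdot 0^{2}\right) + \frac{84}{9 + 2 \cdot 0^{2}}\right) = -2213 - \left(-42 - \left(9 + 2 \cdot 0\right)^{2} + 2 \left(9 + 2 \cdot 0\right) + \frac{84}{9 + 2 \cdot 0}\right) = -2213 - \left(-42 - \left(9 + 0\right)^{2} + 2 \left(9 + 0\right) + \frac{84}{9 + 0}\right) = -2213 + \left(42 + 9^{2} - \frac{84}{9} - 18\right) = -2213 + \left(42 + 81 - \frac{28}{3} - 18\right) = -2213 + \frac{287}{3} = - \frac{6352}{3}$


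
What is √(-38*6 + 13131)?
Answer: √12903 ≈ 113.59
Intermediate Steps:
√(-38*6 + 13131) = √(-228 + 13131) = √12903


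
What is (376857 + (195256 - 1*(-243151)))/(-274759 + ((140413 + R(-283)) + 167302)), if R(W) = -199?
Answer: 815264/32757 ≈ 24.888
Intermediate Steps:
(376857 + (195256 - 1*(-243151)))/(-274759 + ((140413 + R(-283)) + 167302)) = (376857 + (195256 - 1*(-243151)))/(-274759 + ((140413 - 199) + 167302)) = (376857 + (195256 + 243151))/(-274759 + (140214 + 167302)) = (376857 + 438407)/(-274759 + 307516) = 815264/32757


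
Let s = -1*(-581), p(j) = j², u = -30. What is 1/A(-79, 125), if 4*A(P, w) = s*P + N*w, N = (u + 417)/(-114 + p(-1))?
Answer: -226/2617481 ≈ -8.6343e-5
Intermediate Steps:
N = -387/113 (N = (-30 + 417)/(-114 + (-1)²) = 387/(-114 + 1) = 387/(-113) = 387*(-1/113) = -387/113 ≈ -3.4248)
s = 581
A(P, w) = -387*w/452 + 581*P/4 (A(P, w) = (581*P - 387*w/113)/4 = -387*w/452 + 581*P/4)
1/A(-79, 125) = 1/(-387/452*125 + (581/4)*(-79)) = 1/(-48375/452 - 45899/4) = 1/(-2617481/226) = -226/2617481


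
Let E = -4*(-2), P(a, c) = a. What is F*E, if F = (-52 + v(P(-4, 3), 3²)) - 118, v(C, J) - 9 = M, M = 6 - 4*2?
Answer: -1304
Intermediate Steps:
M = -2 (M = 6 - 8 = -2)
v(C, J) = 7 (v(C, J) = 9 - 2 = 7)
E = 8
F = -163 (F = (-52 + 7) - 118 = -45 - 118 = -163)
F*E = -163*8 = -1304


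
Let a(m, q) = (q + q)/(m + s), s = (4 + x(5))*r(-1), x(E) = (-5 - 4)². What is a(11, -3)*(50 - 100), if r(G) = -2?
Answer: -100/53 ≈ -1.8868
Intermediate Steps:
x(E) = 81 (x(E) = (-9)² = 81)
s = -170 (s = (4 + 81)*(-2) = 85*(-2) = -170)
a(m, q) = 2*q/(-170 + m) (a(m, q) = (q + q)/(m - 170) = (2*q)/(-170 + m) = 2*q/(-170 + m))
a(11, -3)*(50 - 100) = (2*(-3)/(-170 + 11))*(50 - 100) = (2*(-3)/(-159))*(-50) = (2*(-3)*(-1/159))*(-50) = (2/53)*(-50) = -100/53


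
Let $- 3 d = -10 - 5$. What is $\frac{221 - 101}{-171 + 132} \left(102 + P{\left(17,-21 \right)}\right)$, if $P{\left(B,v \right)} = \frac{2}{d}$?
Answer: $- \frac{4096}{13} \approx -315.08$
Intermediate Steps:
$d = 5$ ($d = - \frac{-10 - 5}{3} = \left(- \frac{1}{3}\right) \left(-15\right) = 5$)
$P{\left(B,v \right)} = \frac{2}{5}$
$\frac{221 - 101}{-171 + 132} \left(102 + P{\left(17,-21 \right)}\right) = \frac{221 - 101}{-171 + 132} \left(102 + \frac{2}{5}\right) = \frac{120}{-39} \cdot \frac{512}{5} = 120 \left(- \frac{1}{39}\right) \frac{512}{5} = \left(- \frac{40}{13}\right) \frac{512}{5} = - \frac{4096}{13}$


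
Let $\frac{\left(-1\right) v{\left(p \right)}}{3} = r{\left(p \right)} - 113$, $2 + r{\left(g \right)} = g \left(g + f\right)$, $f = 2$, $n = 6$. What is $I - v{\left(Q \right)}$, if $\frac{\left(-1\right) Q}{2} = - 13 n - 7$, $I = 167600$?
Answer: $254975$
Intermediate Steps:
$Q = 170$ ($Q = - 2 \left(\left(-13\right) 6 - 7\right) = - 2 \left(-78 - 7\right) = \left(-2\right) \left(-85\right) = 170$)
$r{\left(g \right)} = -2 + g \left(2 + g\right)$ ($r{\left(g \right)} = -2 + g \left(g + 2\right) = -2 + g \left(2 + g\right)$)
$v{\left(p \right)} = 345 - 6 p - 3 p^{2}$ ($v{\left(p \right)} = - 3 \left(\left(-2 + p^{2} + 2 p\right) - 113\right) = - 3 \left(-115 + p^{2} + 2 p\right) = 345 - 6 p - 3 p^{2}$)
$I - v{\left(Q \right)} = 167600 - \left(345 - 1020 - 3 \cdot 170^{2}\right) = 167600 - \left(345 - 1020 - 86700\right) = 167600 - -87375 = 167600 + 87375 = 254975$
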